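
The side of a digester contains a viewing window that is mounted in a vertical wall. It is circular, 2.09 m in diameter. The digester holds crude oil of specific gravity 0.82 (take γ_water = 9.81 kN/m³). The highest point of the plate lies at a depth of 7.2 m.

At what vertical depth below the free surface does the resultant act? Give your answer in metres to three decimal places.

h_p = 8.278 m

γ = 0.82 × 9.81 = 8.0442 kN/m³.
The centroid is at the centre, 1.045 m below the top of the plate, so the centroid depth is h_c = 7.2 + 1.045 = 8.245 m.
A = π(1.045)² = 3.4307 m².
Resultant F = γ·h_c·A = 8.0442 × 8.245 × 3.4307 = 227.539 kN.
I_c = πr⁴/4 = π × 1.045⁴/4 = 0.936602 m⁴.
Centre of pressure: y_p = y_c + I_c/(y_c·A) = 8.245 + 0.936602/(8.245 × 3.4307) = 8.245 + 0.0331117 = 8.27811 m along the plane.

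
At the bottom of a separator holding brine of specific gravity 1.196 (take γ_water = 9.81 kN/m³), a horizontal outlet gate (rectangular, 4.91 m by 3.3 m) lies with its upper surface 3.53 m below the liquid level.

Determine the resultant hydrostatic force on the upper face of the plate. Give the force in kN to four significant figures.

F ≈ 671.1 kN

γ = 1.196 × 9.81 = 11.73276 kN/m³.
The plate is horizontal, so pressure is uniform at p = γ·h = 11.73276 × 3.53 = 41.4166 kN/m².
A = 4.91 × 3.3 = 16.203 m².
F = p·A = 41.4166 × 16.203 = 671.073 kN.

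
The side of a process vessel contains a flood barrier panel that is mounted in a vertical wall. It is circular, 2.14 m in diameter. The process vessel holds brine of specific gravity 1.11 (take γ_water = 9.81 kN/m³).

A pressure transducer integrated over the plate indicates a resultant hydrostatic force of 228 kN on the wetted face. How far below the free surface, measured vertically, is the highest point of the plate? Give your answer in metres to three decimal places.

γ = 1.11 × 9.81 = 10.8891 kN/m³.
A = π(1.07)² = 3.59681 m².
From F = γ·h_c·A, the centroid depth is h_c = 228/(10.8891 × 3.59681) = 5.82137 m.
The centroid is at the centre, 1.07 m below the top of the plate, so the highest point sits at h_top = 5.82137 − 1.07 = 4.75137 m below the surface.

d_top ≈ 4.751 m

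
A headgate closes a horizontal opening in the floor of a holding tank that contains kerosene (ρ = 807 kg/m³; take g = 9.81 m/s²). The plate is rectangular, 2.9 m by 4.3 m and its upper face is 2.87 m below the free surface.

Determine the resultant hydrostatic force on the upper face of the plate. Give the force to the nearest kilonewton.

F ≈ 283 kN

γ = ρg = 807 × 9.81 / 1000 = 7.91667 kN/m³.
The plate is horizontal, so pressure is uniform at p = γ·h = 7.91667 × 2.87 = 22.7208 kN/m².
A = 2.9 × 4.3 = 12.47 m².
F = p·A = 22.7208 × 12.47 = 283.328 kN.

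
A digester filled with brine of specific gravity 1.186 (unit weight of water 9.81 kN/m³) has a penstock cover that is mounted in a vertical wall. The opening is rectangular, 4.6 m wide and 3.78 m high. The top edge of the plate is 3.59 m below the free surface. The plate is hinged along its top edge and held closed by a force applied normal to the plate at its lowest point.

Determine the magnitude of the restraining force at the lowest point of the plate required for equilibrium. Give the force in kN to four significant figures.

γ = 1.186 × 9.81 = 11.63466 kN/m³.
The centroid lies 3.78/2 = 1.89 m below the top edge, so the centroid depth is h_c = 3.59 + 1.89 = 5.48 m.
A = 4.6 × 3.78 = 17.388 m².
Resultant F = γ·h_c·A = 11.63466 × 5.48 × 17.388 = 1108.62 kN.
I_c = b·h³/12 = 4.6 × 3.78³/12 = 20.7039 m⁴.
Centre of pressure: y_p = y_c + I_c/(y_c·A) = 5.48 + 20.7039/(5.48 × 17.388) = 5.48 + 0.217281 = 5.69728 m along the plane.
The resultant acts 1.89 + 0.217281 = 2.10728 m (along the plate) below the hinge at the top edge, so the moment about the hinge is M = F × 2.10728 = 1108.62 × 2.10728 = 2336.17 kN·m.
A normal force at the bottom, 3.78 m from the hinge, must supply this moment: P = 2336.17/3.78 = 618.034 kN.

P ≈ 618.0 kN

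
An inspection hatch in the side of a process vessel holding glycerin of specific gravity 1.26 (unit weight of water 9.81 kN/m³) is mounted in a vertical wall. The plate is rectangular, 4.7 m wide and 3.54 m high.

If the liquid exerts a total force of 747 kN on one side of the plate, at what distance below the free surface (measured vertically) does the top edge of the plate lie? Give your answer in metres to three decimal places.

d_top ≈ 1.862 m

γ = 1.26 × 9.81 = 12.3606 kN/m³.
A = 4.7 × 3.54 = 16.638 m².
From F = γ·h_c·A, the centroid depth is h_c = 747/(12.3606 × 16.638) = 3.63229 m.
The centroid lies 3.54/2 = 1.77 m below the top edge, so the top edge sits at h_top = 3.63229 − 1.77 = 1.86229 m below the surface.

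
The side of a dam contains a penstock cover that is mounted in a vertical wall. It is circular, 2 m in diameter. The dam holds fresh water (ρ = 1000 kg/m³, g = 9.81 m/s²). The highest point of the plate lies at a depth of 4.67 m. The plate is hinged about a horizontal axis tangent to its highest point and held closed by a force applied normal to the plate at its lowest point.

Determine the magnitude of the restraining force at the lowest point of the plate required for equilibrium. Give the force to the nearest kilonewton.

P ≈ 91 kN

γ = ρg = 1000 × 9.81 = 9810 N/m³ = 9.81 kN/m³.
The centroid is at the centre, 1 m below the top of the plate, so the centroid depth is h_c = 4.67 + 1 = 5.67 m.
A = π(1)² = 3.14159 m².
Resultant F = γ·h_c·A = 9.81 × 5.67 × 3.14159 = 174.744 kN.
I_c = πr⁴/4 = π × 1⁴/4 = 0.785398 m⁴.
Centre of pressure: y_p = y_c + I_c/(y_c·A) = 5.67 + 0.785398/(5.67 × 3.14159) = 5.67 + 0.0440917 = 5.71409 m along the plane.
The resultant acts 1 + 0.0440917 = 1.04409 m (along the plate) below the hinge at the top edge, so the moment about the hinge is M = F × 1.04409 = 174.744 × 1.04409 = 182.448 kN·m.
A normal force at the bottom, 2 m from the hinge, must supply this moment: P = 182.448/2 = 91.224 kN.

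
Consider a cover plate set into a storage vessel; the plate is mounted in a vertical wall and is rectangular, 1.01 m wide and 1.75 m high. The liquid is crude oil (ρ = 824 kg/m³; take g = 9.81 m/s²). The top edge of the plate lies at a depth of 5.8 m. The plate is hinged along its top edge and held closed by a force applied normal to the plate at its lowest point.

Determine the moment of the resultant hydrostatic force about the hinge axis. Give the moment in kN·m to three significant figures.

M ≈ 87.1 kN·m

γ = ρg = 824 × 9.81 / 1000 = 8.08344 kN/m³.
The centroid lies 1.75/2 = 0.875 m below the top edge, so the centroid depth is h_c = 5.8 + 0.875 = 6.675 m.
A = 1.01 × 1.75 = 1.7675 m².
Resultant F = γ·h_c·A = 8.08344 × 6.675 × 1.7675 = 95.3689 kN.
I_c = b·h³/12 = 1.01 × 1.75³/12 = 0.451081 m⁴.
Centre of pressure: y_p = y_c + I_c/(y_c·A) = 6.675 + 0.451081/(6.675 × 1.7675) = 6.675 + 0.0382335 = 6.71323 m along the plane.
The resultant acts 0.875 + 0.0382335 = 0.913234 m (along the plate) below the hinge at the top edge, so the moment about the hinge is M = F × 0.913234 = 95.3689 × 0.913234 = 87.0941 kN·m.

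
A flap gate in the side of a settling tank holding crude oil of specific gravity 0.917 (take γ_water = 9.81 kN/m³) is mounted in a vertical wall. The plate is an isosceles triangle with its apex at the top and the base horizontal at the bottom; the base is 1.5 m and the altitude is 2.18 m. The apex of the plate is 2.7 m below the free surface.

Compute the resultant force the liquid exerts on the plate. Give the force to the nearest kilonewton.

γ = 0.917 × 9.81 = 8.99577 kN/m³.
With the apex up, the centroid sits 2h/3 = 2 × 2.18/3 = 1.45333 m below the apex, so the centroid depth is h_c = 2.7 + 1.45333 = 4.15333 m.
A = ½ × 1.5 × 2.18 = 1.635 m².
Resultant F = γ·h_c·A = 8.99577 × 4.15333 × 1.635 = 61.0875 kN.

F ≈ 61 kN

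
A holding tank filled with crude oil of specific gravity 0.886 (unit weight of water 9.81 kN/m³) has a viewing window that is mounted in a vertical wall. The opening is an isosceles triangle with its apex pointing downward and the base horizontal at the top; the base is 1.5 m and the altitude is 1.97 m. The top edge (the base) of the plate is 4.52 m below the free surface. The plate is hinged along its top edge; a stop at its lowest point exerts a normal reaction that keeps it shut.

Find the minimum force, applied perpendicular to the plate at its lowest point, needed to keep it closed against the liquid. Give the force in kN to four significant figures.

γ = 0.886 × 9.81 = 8.69166 kN/m³.
With the apex down, the centroid sits h/3 = 1.97/3 = 0.656667 m below the base (the top edge), so the centroid depth is h_c = 4.52 + 0.656667 = 5.17667 m.
A = ½ × 1.5 × 1.97 = 1.4775 m².
Resultant F = γ·h_c·A = 8.69166 × 5.17667 × 1.4775 = 66.4784 kN.
I_c = b·h³/36 = 1.5 × 1.97³/36 = 0.318557 m⁴.
Centre of pressure: y_p = y_c + I_c/(y_c·A) = 5.17667 + 0.318557/(5.17667 × 1.4775) = 5.17667 + 0.0416494 = 5.21832 m along the plane.
The resultant acts 0.656667 + 0.0416494 = 0.698316 m (along the plate) below the hinge at the top edge, so the moment about the hinge is M = F × 0.698316 = 66.4784 × 0.698316 = 46.4229 kN·m.
A normal force at the bottom, 1.97 m from the hinge, must supply this moment: P = 46.4229/1.97 = 23.5649 kN.

P ≈ 23.56 kN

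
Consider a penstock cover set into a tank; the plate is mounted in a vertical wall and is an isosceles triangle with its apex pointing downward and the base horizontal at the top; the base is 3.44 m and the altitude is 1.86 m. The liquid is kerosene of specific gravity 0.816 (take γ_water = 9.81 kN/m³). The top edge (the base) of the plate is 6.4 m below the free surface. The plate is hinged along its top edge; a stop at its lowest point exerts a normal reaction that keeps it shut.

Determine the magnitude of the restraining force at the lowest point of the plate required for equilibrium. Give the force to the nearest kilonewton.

γ = 0.816 × 9.81 = 8.00496 kN/m³.
With the apex down, the centroid sits h/3 = 1.86/3 = 0.62 m below the base (the top edge), so the centroid depth is h_c = 6.4 + 0.62 = 7.02 m.
A = ½ × 3.44 × 1.86 = 3.1992 m².
Resultant F = γ·h_c·A = 8.00496 × 7.02 × 3.1992 = 179.778 kN.
I_c = b·h³/36 = 3.44 × 1.86³/36 = 0.614886 m⁴.
Centre of pressure: y_p = y_c + I_c/(y_c·A) = 7.02 + 0.614886/(7.02 × 3.1992) = 7.02 + 0.0273789 = 7.04738 m along the plane.
The resultant acts 0.62 + 0.0273789 = 0.647379 m (along the plate) below the hinge at the top edge, so the moment about the hinge is M = F × 0.647379 = 179.778 × 0.647379 = 116.385 kN·m.
A normal force at the bottom, 1.86 m from the hinge, must supply this moment: P = 116.385/1.86 = 62.5726 kN.

P ≈ 63 kN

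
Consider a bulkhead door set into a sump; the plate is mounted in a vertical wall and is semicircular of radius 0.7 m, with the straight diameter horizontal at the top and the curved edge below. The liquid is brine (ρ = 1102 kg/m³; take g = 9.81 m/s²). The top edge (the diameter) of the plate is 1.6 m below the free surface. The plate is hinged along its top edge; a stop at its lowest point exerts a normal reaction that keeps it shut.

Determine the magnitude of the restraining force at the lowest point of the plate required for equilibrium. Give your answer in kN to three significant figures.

γ = ρg = 1102 × 9.81 / 1000 = 10.81062 kN/m³.
The centroid of a semicircle lies 4r/(3π) = 0.297089 m from the diameter, here below the top edge, so the centroid depth is h_c = 1.6 + 0.297089 = 1.89709 m.
A = πr²/2 = π × 0.7²/2 = 0.76969 m².
Resultant F = γ·h_c·A = 10.81062 × 1.89709 × 0.76969 = 15.7854 kN.
I_c = (π/8 − 8/(9π))·r⁴ = 0.109757 × 0.7⁴ = 0.0263527 m⁴.
Centre of pressure: y_p = y_c + I_c/(y_c·A) = 1.89709 + 0.0263527/(1.89709 × 0.76969) = 1.89709 + 0.0180477 = 1.91514 m along the plane.
The resultant acts 0.297089 + 0.0180477 = 0.315137 m (along the plate) below the hinge at the top edge, so the moment about the hinge is M = F × 0.315137 = 15.7854 × 0.315137 = 4.97456 kN·m.
A normal force at the bottom, 0.7 m from the hinge, must supply this moment: P = 4.97456/0.7 = 7.10651 kN.

P ≈ 7.11 kN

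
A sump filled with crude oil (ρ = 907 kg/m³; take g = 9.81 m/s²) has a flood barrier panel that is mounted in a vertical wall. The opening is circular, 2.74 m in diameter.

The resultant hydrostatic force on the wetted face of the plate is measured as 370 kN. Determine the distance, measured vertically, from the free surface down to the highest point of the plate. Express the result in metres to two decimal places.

γ = ρg = 907 × 9.81 / 1000 = 8.89767 kN/m³.
A = π(1.37)² = 5.89646 m².
From F = γ·h_c·A, the centroid depth is h_c = 370/(8.89767 × 5.89646) = 7.05235 m.
The centroid is at the centre, 1.37 m below the top of the plate, so the highest point sits at h_top = 7.05235 − 1.37 = 5.68235 m below the surface.

d_top ≈ 5.68 m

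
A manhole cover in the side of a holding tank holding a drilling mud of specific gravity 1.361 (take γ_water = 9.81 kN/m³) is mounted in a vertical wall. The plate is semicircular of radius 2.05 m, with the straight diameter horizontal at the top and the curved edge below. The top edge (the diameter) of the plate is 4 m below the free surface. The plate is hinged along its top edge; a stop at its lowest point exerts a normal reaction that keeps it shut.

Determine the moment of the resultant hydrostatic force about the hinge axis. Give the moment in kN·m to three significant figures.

M ≈ 399 kN·m

γ = 1.361 × 9.81 = 13.35141 kN/m³.
The centroid of a semicircle lies 4r/(3π) = 0.870047 m from the diameter, here below the top edge, so the centroid depth is h_c = 4 + 0.870047 = 4.87005 m.
A = πr²/2 = π × 2.05²/2 = 6.60127 m².
Resultant F = γ·h_c·A = 13.35141 × 4.87005 × 6.60127 = 429.228 kN.
I_c = (π/8 − 8/(9π))·r⁴ = 0.109757 × 2.05⁴ = 1.93842 m⁴.
Centre of pressure: y_p = y_c + I_c/(y_c·A) = 4.87005 + 1.93842/(4.87005 × 6.60127) = 4.87005 + 0.0602958 = 4.93035 m along the plane.
The resultant acts 0.870047 + 0.0602958 = 0.930343 m (along the plate) below the hinge at the top edge, so the moment about the hinge is M = F × 0.930343 = 429.228 × 0.930343 = 399.329 kN·m.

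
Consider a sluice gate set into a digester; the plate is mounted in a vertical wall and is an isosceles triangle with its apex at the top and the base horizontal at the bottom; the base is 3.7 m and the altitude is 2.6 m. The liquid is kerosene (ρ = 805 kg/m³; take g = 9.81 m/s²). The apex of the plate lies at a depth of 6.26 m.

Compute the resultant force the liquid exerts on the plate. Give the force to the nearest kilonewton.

γ = ρg = 805 × 9.81 / 1000 = 7.89705 kN/m³.
With the apex up, the centroid sits 2h/3 = 2 × 2.6/3 = 1.73333 m below the apex, so the centroid depth is h_c = 6.26 + 1.73333 = 7.99333 m.
A = ½ × 3.7 × 2.6 = 4.81 m².
Resultant F = γ·h_c·A = 7.89705 × 7.99333 × 4.81 = 303.625 kN.

F ≈ 304 kN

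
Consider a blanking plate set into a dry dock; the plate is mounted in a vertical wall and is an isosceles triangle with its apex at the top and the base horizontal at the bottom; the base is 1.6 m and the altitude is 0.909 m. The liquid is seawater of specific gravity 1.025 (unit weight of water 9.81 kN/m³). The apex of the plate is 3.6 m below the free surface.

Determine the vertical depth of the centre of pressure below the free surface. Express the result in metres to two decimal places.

γ = 1.025 × 9.81 = 10.05525 kN/m³.
With the apex up, the centroid sits 2h/3 = 2 × 0.909/3 = 0.606 m below the apex, so the centroid depth is h_c = 3.6 + 0.606 = 4.206 m.
A = ½ × 1.6 × 0.909 = 0.7272 m².
Resultant F = γ·h_c·A = 10.05525 × 4.206 × 0.7272 = 30.755 kN.
I_c = b·h³/36 = 1.6 × 0.909³/36 = 0.0333818 m⁴.
Centre of pressure: y_p = y_c + I_c/(y_c·A) = 4.206 + 0.0333818/(4.206 × 0.7272) = 4.206 + 0.0109141 = 4.21691 m along the plane.

h_p = 4.22 m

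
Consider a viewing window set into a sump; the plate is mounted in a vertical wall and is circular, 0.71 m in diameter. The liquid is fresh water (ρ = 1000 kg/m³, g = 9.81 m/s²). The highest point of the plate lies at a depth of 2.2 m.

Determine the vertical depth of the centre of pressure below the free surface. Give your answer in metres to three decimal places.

h_p = 2.567 m

γ = ρg = 1000 × 9.81 = 9810 N/m³ = 9.81 kN/m³.
The centroid is at the centre, 0.355 m below the top of the plate, so the centroid depth is h_c = 2.2 + 0.355 = 2.555 m.
A = π(0.355)² = 0.395919 m².
Resultant F = γ·h_c·A = 9.81 × 2.555 × 0.395919 = 9.92353 kN.
I_c = πr⁴/4 = π × 0.355⁴/4 = 0.0124739 m⁴.
Centre of pressure: y_p = y_c + I_c/(y_c·A) = 2.555 + 0.0124739/(2.555 × 0.395919) = 2.555 + 0.0123312 = 2.56733 m along the plane.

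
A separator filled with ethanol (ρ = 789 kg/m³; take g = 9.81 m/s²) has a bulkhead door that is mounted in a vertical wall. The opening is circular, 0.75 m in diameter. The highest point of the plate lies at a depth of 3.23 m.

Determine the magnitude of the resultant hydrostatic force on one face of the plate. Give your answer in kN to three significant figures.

γ = ρg = 789 × 9.81 / 1000 = 7.74009 kN/m³.
The centroid is at the centre, 0.375 m below the top of the plate, so the centroid depth is h_c = 3.23 + 0.375 = 3.605 m.
A = π(0.375)² = 0.441786 m².
Resultant F = γ·h_c·A = 7.74009 × 3.605 × 0.441786 = 12.3272 kN.

F ≈ 12.3 kN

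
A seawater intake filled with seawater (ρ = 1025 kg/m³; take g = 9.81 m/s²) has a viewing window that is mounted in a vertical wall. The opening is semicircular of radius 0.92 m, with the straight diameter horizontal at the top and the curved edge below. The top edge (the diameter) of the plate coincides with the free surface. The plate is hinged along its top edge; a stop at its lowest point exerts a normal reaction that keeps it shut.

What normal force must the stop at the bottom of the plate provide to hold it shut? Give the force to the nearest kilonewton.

P ≈ 3 kN

γ = ρg = 1025 × 9.81 / 1000 = 10.05525 kN/m³.
The centroid of a semicircle lies 4r/(3π) = 0.39046 m from the diameter, here below the top edge, so the centroid depth is h_c = 0.39046 m.
A = πr²/2 = π × 0.92²/2 = 1.32952 m².
Resultant F = γ·h_c·A = 10.05525 × 0.39046 × 1.32952 = 5.21993 kN.
I_c = (π/8 − 8/(9π))·r⁴ = 0.109757 × 0.92⁴ = 0.0786291 m⁴.
Centre of pressure: y_p = y_c + I_c/(y_c·A) = 0.39046 + 0.0786291/(0.39046 × 1.32952) = 0.39046 + 0.151465 = 0.541925 m along the plane.
The resultant acts 0.39046 + 0.151465 = 0.541925 m (along the plate) below the hinge at the top edge, so the moment about the hinge is M = F × 0.541925 = 5.21993 × 0.541925 = 2.82881 kN·m.
A normal force at the bottom, 0.92 m from the hinge, must supply this moment: P = 2.82881/0.92 = 3.07479 kN.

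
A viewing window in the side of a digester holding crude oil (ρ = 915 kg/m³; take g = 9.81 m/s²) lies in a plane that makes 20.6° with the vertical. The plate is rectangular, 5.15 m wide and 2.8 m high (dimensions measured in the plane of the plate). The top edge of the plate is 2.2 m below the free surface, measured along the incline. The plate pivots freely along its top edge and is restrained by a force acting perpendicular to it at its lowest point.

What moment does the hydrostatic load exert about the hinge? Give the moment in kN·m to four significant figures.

γ = ρg = 915 × 9.81 / 1000 = 8.97615 kN/m³.
The plate makes 20.6° with the vertical, i.e. θ = 90° − 20.6° = 69.4° to the horizontal. Measuring y along the incline from the free-surface line, vertical depth h = y·sinθ with sinθ = 0.936060.
The centroid lies 2.8/2 = 1.4 m below the top edge, so y_c = 2.2 + 1.4 = 3.6 m and h_c = 3.6 × 0.936060 = 3.36982 m.
A = 5.15 × 2.8 = 14.42 m².
Resultant F = γ·h_c·A = 8.97615 × 3.36982 × 14.42 = 436.176 kN.
I_c = b·h³/12 = 5.15 × 2.8³/12 = 9.42107 m⁴.
Centre of pressure: y_p = y_c + I_c/(y_c·A) = 3.6 + 9.42107/(3.6 × 14.42) = 3.6 + 0.181482 = 3.78148 m along the plane.
The resultant acts 1.4 + 0.181482 = 1.58148 m (along the plate) below the hinge at the top edge, so the moment about the hinge is M = F × 1.58148 = 436.176 × 1.58148 = 689.804 kN·m.

M ≈ 689.8 kN·m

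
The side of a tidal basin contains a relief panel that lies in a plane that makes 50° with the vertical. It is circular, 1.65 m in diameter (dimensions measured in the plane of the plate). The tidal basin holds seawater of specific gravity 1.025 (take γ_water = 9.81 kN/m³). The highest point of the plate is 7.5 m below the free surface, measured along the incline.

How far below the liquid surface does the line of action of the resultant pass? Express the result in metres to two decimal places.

h_p = 5.36 m

γ = 1.025 × 9.81 = 10.05525 kN/m³.
The plate makes 50° with the vertical, i.e. θ = 90° − 50° = 40° to the horizontal. Measuring y along the incline from the free-surface line, vertical depth h = y·sinθ with sinθ = 0.642788.
The centroid is at the centre, 0.825 m below the top of the plate, so y_c = 7.5 + 0.825 = 8.325 m and h_c = 8.325 × 0.642788 = 5.35121 m.
A = π(0.825)² = 2.13825 m².
Resultant F = γ·h_c·A = 10.05525 × 5.35121 × 2.13825 = 115.054 kN.
I_c = πr⁴/4 = π × 0.825⁴/4 = 0.363836 m⁴.
Centre of pressure: y_p = y_c + I_c/(y_c·A) = 8.325 + 0.363836/(8.325 × 2.13825) = 8.325 + 0.0204392 = 8.34544 m along the plane.
Vertically, h_p = y_p·sinθ = 8.34544 × 0.642788 = 5.36435 m.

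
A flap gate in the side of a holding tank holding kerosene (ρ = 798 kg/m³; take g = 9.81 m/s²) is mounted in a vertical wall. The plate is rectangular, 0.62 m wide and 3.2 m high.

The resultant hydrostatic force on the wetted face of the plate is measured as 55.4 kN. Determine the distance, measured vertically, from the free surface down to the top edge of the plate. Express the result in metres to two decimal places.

d_top ≈ 1.97 m

γ = ρg = 798 × 9.81 / 1000 = 7.82838 kN/m³.
A = 0.62 × 3.2 = 1.984 m².
From F = γ·h_c·A, the centroid depth is h_c = 55.4/(7.82838 × 1.984) = 3.56694 m.
The centroid lies 3.2/2 = 1.6 m below the top edge, so the top edge sits at h_top = 3.56694 − 1.6 = 1.96694 m below the surface.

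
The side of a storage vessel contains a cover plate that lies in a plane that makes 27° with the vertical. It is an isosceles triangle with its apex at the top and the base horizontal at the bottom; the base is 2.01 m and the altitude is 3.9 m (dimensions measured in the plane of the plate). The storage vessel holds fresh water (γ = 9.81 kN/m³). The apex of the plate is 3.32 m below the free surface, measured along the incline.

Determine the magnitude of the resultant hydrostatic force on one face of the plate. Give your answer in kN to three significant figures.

F ≈ 203 kN

γ = 9.81 kN/m³.
The plate makes 27° with the vertical, i.e. θ = 90° − 27° = 63° to the horizontal. Measuring y along the incline from the free-surface line, vertical depth h = y·sinθ with sinθ = 0.891007.
With the apex up, the centroid sits 2h/3 = 2 × 3.9/3 = 2.6 m below the apex, so y_c = 3.32 + 2.6 = 5.92 m and h_c = 5.92 × 0.891007 = 5.27476 m.
A = ½ × 2.01 × 3.9 = 3.9195 m².
Resultant F = γ·h_c·A = 9.81 × 5.27476 × 3.9195 = 202.816 kN.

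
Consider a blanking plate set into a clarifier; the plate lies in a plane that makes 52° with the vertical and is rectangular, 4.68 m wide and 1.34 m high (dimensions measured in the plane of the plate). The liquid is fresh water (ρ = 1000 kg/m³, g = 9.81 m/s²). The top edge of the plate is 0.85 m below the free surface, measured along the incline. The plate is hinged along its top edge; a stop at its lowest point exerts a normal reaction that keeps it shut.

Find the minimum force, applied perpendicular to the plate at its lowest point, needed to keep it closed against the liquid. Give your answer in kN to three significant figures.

γ = ρg = 1000 × 9.81 = 9810 N/m³ = 9.81 kN/m³.
The plate makes 52° with the vertical, i.e. θ = 90° − 52° = 38° to the horizontal. Measuring y along the incline from the free-surface line, vertical depth h = y·sinθ with sinθ = 0.615661.
The centroid lies 1.34/2 = 0.67 m below the top edge, so y_c = 0.85 + 0.67 = 1.52 m and h_c = 1.52 × 0.615661 = 0.935805 m.
A = 4.68 × 1.34 = 6.2712 m².
Resultant F = γ·h_c·A = 9.81 × 0.935805 × 6.2712 = 57.5712 kN.
I_c = b·h³/12 = 4.68 × 1.34³/12 = 0.938381 m⁴.
Centre of pressure: y_p = y_c + I_c/(y_c·A) = 1.52 + 0.938381/(1.52 × 6.2712) = 1.52 + 0.098443 = 1.61844 m along the plane.
The resultant acts 0.67 + 0.098443 = 0.768443 m (along the plate) below the hinge at the top edge, so the moment about the hinge is M = F × 0.768443 = 57.5712 × 0.768443 = 44.2402 kN·m.
A normal force at the bottom, 1.34 m from the hinge, must supply this moment: P = 44.2402/1.34 = 33.0151 kN.

P ≈ 33.0 kN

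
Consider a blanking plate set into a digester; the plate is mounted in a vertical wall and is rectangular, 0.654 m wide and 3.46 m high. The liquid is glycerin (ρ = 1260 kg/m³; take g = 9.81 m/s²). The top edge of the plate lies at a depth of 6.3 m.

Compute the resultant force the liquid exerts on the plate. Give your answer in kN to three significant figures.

F ≈ 225 kN

γ = ρg = 1260 × 9.81 / 1000 = 12.3606 kN/m³.
The centroid lies 3.46/2 = 1.73 m below the top edge, so the centroid depth is h_c = 6.3 + 1.73 = 8.03 m.
A = 0.654 × 3.46 = 2.26284 m².
Resultant F = γ·h_c·A = 12.3606 × 8.03 × 2.26284 = 224.6 kN.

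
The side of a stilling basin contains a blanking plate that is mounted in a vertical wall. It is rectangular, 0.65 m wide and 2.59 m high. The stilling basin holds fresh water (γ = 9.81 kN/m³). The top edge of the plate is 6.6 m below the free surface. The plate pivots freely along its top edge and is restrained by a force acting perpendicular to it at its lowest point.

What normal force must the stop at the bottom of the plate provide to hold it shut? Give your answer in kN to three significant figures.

P ≈ 68.8 kN

γ = 9.81 kN/m³.
The centroid lies 2.59/2 = 1.295 m below the top edge, so the centroid depth is h_c = 6.6 + 1.295 = 7.895 m.
A = 0.65 × 2.59 = 1.6835 m².
Resultant F = γ·h_c·A = 9.81 × 7.895 × 1.6835 = 130.387 kN.
I_c = b·h³/12 = 0.65 × 2.59³/12 = 0.941091 m⁴.
Centre of pressure: y_p = y_c + I_c/(y_c·A) = 7.895 + 0.941091/(7.895 × 1.6835) = 7.895 + 0.0708054 = 7.96581 m along the plane.
The resultant acts 1.295 + 0.0708054 = 1.36581 m (along the plate) below the hinge at the top edge, so the moment about the hinge is M = F × 1.36581 = 130.387 × 1.36581 = 178.084 kN·m.
A normal force at the bottom, 2.59 m from the hinge, must supply this moment: P = 178.084/2.59 = 68.7583 kN.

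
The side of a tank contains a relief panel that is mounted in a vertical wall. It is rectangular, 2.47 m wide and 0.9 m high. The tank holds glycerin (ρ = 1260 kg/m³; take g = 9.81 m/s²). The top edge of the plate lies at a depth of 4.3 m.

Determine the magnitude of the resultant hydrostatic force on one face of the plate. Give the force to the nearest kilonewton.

F ≈ 131 kN

γ = ρg = 1260 × 9.81 / 1000 = 12.3606 kN/m³.
The centroid lies 0.9/2 = 0.45 m below the top edge, so the centroid depth is h_c = 4.3 + 0.45 = 4.75 m.
A = 2.47 × 0.9 = 2.223 m².
Resultant F = γ·h_c·A = 12.3606 × 4.75 × 2.223 = 130.519 kN.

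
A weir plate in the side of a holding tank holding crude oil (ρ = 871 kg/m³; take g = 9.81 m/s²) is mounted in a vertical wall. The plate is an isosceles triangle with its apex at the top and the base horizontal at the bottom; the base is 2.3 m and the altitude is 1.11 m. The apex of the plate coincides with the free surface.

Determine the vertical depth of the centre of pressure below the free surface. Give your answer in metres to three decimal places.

h_p = 0.833 m

γ = ρg = 871 × 9.81 / 1000 = 8.54451 kN/m³.
With the apex up, the centroid sits 2h/3 = 2 × 1.11/3 = 0.74 m below the apex, so the centroid depth is h_c = 0.74 m.
A = ½ × 2.3 × 1.11 = 1.2765 m².
Resultant F = γ·h_c·A = 8.54451 × 0.74 × 1.2765 = 8.07123 kN.
I_c = b·h³/36 = 2.3 × 1.11³/36 = 0.0873764 m⁴.
Centre of pressure: y_p = y_c + I_c/(y_c·A) = 0.74 + 0.0873764/(0.74 × 1.2765) = 0.74 + 0.0925 = 0.8325 m along the plane.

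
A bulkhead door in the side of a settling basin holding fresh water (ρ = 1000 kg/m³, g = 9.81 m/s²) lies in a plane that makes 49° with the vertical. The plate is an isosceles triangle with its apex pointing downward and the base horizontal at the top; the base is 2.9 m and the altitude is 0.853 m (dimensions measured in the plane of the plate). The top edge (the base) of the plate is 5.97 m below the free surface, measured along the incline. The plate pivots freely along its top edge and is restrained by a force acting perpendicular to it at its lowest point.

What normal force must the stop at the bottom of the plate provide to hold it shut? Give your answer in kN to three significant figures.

P ≈ 17.0 kN

γ = ρg = 1000 × 9.81 = 9810 N/m³ = 9.81 kN/m³.
The plate makes 49° with the vertical, i.e. θ = 90° − 49° = 41° to the horizontal. Measuring y along the incline from the free-surface line, vertical depth h = y·sinθ with sinθ = 0.656059.
With the apex down, the centroid sits h/3 = 0.853/3 = 0.284333 m below the base (the top edge), so y_c = 5.97 + 0.284333 = 6.25433 m and h_c = 6.25433 × 0.656059 = 4.10321 m.
A = ½ × 2.9 × 0.853 = 1.23685 m².
Resultant F = γ·h_c·A = 9.81 × 4.10321 × 1.23685 = 49.7863 kN.
I_c = b·h³/36 = 2.9 × 0.853³/36 = 0.0499968 m⁴.
Centre of pressure: y_p = y_c + I_c/(y_c·A) = 6.25433 + 0.0499968/(6.25433 × 1.23685) = 6.25433 + 0.00646315 = 6.26079 m along the plane.
The resultant acts 0.284333 + 0.00646315 = 0.290796 m (along the plate) below the hinge at the top edge, so the moment about the hinge is M = F × 0.290796 = 49.7863 × 0.290796 = 14.4777 kN·m.
A normal force at the bottom, 0.853 m from the hinge, must supply this moment: P = 14.4777/0.853 = 16.9727 kN.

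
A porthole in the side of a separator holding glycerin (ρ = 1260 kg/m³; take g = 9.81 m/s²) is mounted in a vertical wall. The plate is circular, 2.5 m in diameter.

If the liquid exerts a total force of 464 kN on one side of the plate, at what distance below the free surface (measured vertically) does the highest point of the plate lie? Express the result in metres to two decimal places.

d_top ≈ 6.40 m

γ = ρg = 1260 × 9.81 / 1000 = 12.3606 kN/m³.
A = π(1.25)² = 4.90874 m².
From F = γ·h_c·A, the centroid depth is h_c = 464/(12.3606 × 4.90874) = 7.6473 m.
The centroid is at the centre, 1.25 m below the top of the plate, so the highest point sits at h_top = 7.6473 − 1.25 = 6.3973 m below the surface.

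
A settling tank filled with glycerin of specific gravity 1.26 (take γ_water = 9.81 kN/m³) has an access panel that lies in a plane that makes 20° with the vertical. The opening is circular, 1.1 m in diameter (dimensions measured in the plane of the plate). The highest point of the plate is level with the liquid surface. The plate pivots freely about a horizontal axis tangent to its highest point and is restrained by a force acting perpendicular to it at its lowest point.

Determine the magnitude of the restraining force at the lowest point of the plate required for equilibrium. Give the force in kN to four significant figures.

P ≈ 3.794 kN

γ = 1.26 × 9.81 = 12.3606 kN/m³.
The plate makes 20° with the vertical, i.e. θ = 90° − 20° = 70° to the horizontal. Measuring y along the incline from the free-surface line, vertical depth h = y·sinθ with sinθ = 0.939693.
The centroid is at the centre, 0.55 m below the top of the plate, so y_c = 0.55 m and h_c = 0.55 × 0.939693 = 0.516831 m.
A = π(0.55)² = 0.950332 m².
Resultant F = γ·h_c·A = 12.3606 × 0.516831 × 0.950332 = 6.07105 kN.
I_c = πr⁴/4 = π × 0.55⁴/4 = 0.0718688 m⁴.
Centre of pressure: y_p = y_c + I_c/(y_c·A) = 0.55 + 0.0718688/(0.55 × 0.950332) = 0.55 + 0.1375 = 0.6875 m along the plane.
The resultant acts 0.55 + 0.1375 = 0.6875 m (along the plate) below the hinge at the top edge, so the moment about the hinge is M = F × 0.6875 = 6.07105 × 0.6875 = 4.17385 kN·m.
A normal force at the bottom, 1.1 m from the hinge, must supply this moment: P = 4.17385/1.1 = 3.79441 kN.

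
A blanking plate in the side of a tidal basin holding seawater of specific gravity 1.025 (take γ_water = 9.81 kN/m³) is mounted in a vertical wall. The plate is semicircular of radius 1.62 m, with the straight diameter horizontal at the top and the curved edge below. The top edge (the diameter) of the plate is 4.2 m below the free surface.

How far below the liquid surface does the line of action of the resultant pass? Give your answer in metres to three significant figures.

h_p = 4.93 m

γ = 1.025 × 9.81 = 10.05525 kN/m³.
The centroid of a semicircle lies 4r/(3π) = 0.687549 m from the diameter, here below the top edge, so the centroid depth is h_c = 4.2 + 0.687549 = 4.88755 m.
A = πr²/2 = π × 1.62²/2 = 4.1224 m².
Resultant F = γ·h_c·A = 10.05525 × 4.88755 × 4.1224 = 202.598 kN.
I_c = (π/8 − 8/(9π))·r⁴ = 0.109757 × 1.62⁴ = 0.755949 m⁴.
Centre of pressure: y_p = y_c + I_c/(y_c·A) = 4.88755 + 0.755949/(4.88755 × 4.1224) = 4.88755 + 0.037519 = 4.92507 m along the plane.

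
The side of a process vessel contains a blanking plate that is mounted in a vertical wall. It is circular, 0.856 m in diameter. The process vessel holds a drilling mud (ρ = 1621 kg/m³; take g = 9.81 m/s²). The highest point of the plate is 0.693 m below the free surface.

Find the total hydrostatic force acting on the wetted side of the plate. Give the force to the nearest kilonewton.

F ≈ 10 kN

γ = ρg = 1621 × 9.81 / 1000 = 15.90201 kN/m³.
The centroid is at the centre, 0.428 m below the top of the plate, so the centroid depth is h_c = 0.693 + 0.428 = 1.121 m.
A = π(0.428)² = 0.57549 m².
Resultant F = γ·h_c·A = 15.90201 × 1.121 × 0.57549 = 10.2588 kN.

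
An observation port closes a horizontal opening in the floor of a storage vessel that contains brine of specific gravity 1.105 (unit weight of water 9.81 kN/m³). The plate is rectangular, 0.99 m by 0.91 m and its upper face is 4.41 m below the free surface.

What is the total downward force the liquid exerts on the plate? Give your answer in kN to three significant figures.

F ≈ 43.1 kN

γ = 1.105 × 9.81 = 10.84005 kN/m³.
The plate is horizontal, so pressure is uniform at p = γ·h = 10.84005 × 4.41 = 47.8046 kN/m².
A = 0.99 × 0.91 = 0.9009 m².
F = p·A = 47.8046 × 0.9009 = 43.0672 kN.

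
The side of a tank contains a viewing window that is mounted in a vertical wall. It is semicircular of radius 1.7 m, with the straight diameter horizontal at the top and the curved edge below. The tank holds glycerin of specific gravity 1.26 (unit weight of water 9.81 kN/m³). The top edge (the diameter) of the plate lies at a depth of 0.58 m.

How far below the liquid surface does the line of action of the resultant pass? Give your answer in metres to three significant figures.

γ = 1.26 × 9.81 = 12.3606 kN/m³.
The centroid of a semicircle lies 4r/(3π) = 0.721502 m from the diameter, here below the top edge, so the centroid depth is h_c = 0.58 + 0.721502 = 1.3015 m.
A = πr²/2 = π × 1.7²/2 = 4.5396 m².
Resultant F = γ·h_c·A = 12.3606 × 1.3015 × 4.5396 = 73.03 kN.
I_c = (π/8 − 8/(9π))·r⁴ = 0.109757 × 1.7⁴ = 0.916701 m⁴.
Centre of pressure: y_p = y_c + I_c/(y_c·A) = 1.3015 + 0.916701/(1.3015 × 4.5396) = 1.3015 + 0.155155 = 1.45666 m along the plane.

h_p = 1.46 m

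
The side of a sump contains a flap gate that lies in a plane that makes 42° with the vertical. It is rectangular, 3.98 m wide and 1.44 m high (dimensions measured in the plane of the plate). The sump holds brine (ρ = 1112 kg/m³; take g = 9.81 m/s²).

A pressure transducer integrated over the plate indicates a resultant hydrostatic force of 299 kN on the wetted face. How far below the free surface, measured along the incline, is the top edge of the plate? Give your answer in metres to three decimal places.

γ = ρg = 1112 × 9.81 / 1000 = 10.90872 kN/m³.
A = 3.98 × 1.44 = 5.7312 m².
From F = γ·h_c·A, the centroid depth is h_c = 299/(10.90872 × 5.7312) = 4.78247 m.
The plate makes 42° with the vertical, i.e. θ = 90° − 42° = 48° to the horizontal. Measuring y along the incline from the free-surface line, vertical depth h = y·sinθ with sinθ = 0.743145.
Along the incline, y_c = h_c/sinθ = 4.78247/0.743145 = 6.43545 m.
The centroid lies 1.44/2 = 0.72 m below the top edge, so the top edge sits at y_top = 6.43545 − 0.72 = 5.71545 m along the incline.

y_top ≈ 5.715 m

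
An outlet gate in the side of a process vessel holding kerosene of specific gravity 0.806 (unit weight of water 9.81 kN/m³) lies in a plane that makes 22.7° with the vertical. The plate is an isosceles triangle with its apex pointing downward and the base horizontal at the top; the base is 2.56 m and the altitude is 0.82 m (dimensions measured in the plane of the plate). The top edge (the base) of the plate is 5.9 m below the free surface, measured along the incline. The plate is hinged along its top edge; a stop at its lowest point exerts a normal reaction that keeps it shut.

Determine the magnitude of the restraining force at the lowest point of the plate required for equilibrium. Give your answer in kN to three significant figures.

γ = 0.806 × 9.81 = 7.90686 kN/m³.
The plate makes 22.7° with the vertical, i.e. θ = 90° − 22.7° = 67.3° to the horizontal. Measuring y along the incline from the free-surface line, vertical depth h = y·sinθ with sinθ = 0.922538.
With the apex down, the centroid sits h/3 = 0.82/3 = 0.273333 m below the base (the top edge), so y_c = 5.9 + 0.273333 = 6.17333 m and h_c = 6.17333 × 0.922538 = 5.69513 m.
A = ½ × 2.56 × 0.82 = 1.0496 m².
Resultant F = γ·h_c·A = 7.90686 × 5.69513 × 1.0496 = 47.2641 kN.
I_c = b·h³/36 = 2.56 × 0.82³/36 = 0.0392084 m⁴.
Centre of pressure: y_p = y_c + I_c/(y_c·A) = 6.17333 + 0.0392084/(6.17333 × 1.0496) = 6.17333 + 0.00605112 = 6.17938 m along the plane.
The resultant acts 0.273333 + 0.00605112 = 0.279384 m (along the plate) below the hinge at the top edge, so the moment about the hinge is M = F × 0.279384 = 47.2641 × 0.279384 = 13.2048 kN·m.
A normal force at the bottom, 0.82 m from the hinge, must supply this moment: P = 13.2048/0.82 = 16.1034 kN.

P ≈ 16.1 kN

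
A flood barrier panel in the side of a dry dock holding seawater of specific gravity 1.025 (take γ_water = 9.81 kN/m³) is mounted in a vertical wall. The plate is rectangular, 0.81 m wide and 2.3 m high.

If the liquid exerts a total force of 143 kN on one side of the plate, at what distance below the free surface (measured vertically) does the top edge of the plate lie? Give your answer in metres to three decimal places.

γ = 1.025 × 9.81 = 10.05525 kN/m³.
A = 0.81 × 2.3 = 1.863 m².
From F = γ·h_c·A, the centroid depth is h_c = 143/(10.05525 × 1.863) = 7.63362 m.
The centroid lies 2.3/2 = 1.15 m below the top edge, so the top edge sits at h_top = 7.63362 − 1.15 = 6.48362 m below the surface.

d_top ≈ 6.484 m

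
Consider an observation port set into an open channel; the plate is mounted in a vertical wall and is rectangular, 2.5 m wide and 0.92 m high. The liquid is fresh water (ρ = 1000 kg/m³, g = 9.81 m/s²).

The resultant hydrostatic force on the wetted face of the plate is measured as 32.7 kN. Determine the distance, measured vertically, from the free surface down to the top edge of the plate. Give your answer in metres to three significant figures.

d_top ≈ 0.989 m

γ = ρg = 1000 × 9.81 = 9810 N/m³ = 9.81 kN/m³.
A = 2.5 × 0.92 = 2.3 m².
From F = γ·h_c·A, the centroid depth is h_c = 32.7/(9.81 × 2.3) = 1.44928 m.
The centroid lies 0.92/2 = 0.46 m below the top edge, so the top edge sits at h_top = 1.44928 − 0.46 = 0.98928 m below the surface.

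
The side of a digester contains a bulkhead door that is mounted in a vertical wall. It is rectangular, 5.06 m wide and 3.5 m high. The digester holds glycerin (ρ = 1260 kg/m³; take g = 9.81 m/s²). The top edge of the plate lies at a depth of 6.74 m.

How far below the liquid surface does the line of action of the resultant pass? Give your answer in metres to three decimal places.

h_p = 8.610 m

γ = ρg = 1260 × 9.81 / 1000 = 12.3606 kN/m³.
The centroid lies 3.5/2 = 1.75 m below the top edge, so the centroid depth is h_c = 6.74 + 1.75 = 8.49 m.
A = 5.06 × 3.5 = 17.71 m².
Resultant F = γ·h_c·A = 12.3606 × 8.49 × 17.71 = 1858.51 kN.
I_c = b·h³/12 = 5.06 × 3.5³/12 = 18.079 m⁴.
Centre of pressure: y_p = y_c + I_c/(y_c·A) = 8.49 + 18.079/(8.49 × 17.71) = 8.49 + 0.12024 = 8.61024 m along the plane.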